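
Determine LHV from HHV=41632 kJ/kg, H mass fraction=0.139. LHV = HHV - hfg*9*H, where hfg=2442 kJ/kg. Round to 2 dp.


LHV = HHV - hfg * 9 * H
Water correction = 2442 * 9 * 0.139 = 3054.942 kJ/kg
LHV = 41632 - 3054.942 = 38577.06 kJ/kg


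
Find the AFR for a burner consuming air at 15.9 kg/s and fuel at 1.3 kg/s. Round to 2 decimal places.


AFR = m_air / m_fuel
AFR = 15.9 / 1.3 = 12.23


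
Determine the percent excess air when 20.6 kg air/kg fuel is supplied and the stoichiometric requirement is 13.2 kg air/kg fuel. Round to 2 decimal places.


Excess air = actual - stoichiometric = 20.6 - 13.2 = 7.40 kg/kg fuel
Excess air % = (excess / stoich) * 100 = (7.40 / 13.2) * 100 = 56.06%


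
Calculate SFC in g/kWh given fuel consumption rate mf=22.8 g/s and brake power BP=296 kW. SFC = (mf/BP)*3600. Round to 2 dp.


SFC = (mf / BP) * 3600
Rate = 22.8 / 296 = 0.077027 g/(s*kW)
SFC = 0.077027 * 3600 = 277.30 g/kWh


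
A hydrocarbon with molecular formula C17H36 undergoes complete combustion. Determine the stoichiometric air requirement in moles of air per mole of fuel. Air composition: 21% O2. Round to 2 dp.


Balanced combustion: C17H36 + 26 O2 -> 17 CO2 + 18 H2O
O2 needed = C + H/4 = 17 + 36/4 = 26.00 moles
Air moles = O2 / 0.21 = 26.00 / 0.21 = 123.81 moles air


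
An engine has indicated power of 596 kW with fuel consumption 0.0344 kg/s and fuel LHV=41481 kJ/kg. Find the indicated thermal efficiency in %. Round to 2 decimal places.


eta_ith = (IP / (mf * LHV)) * 100
Denominator = 0.0344 * 41481 = 1426.9464 kW
eta_ith = (596 / 1426.9464) * 100 = 41.77%


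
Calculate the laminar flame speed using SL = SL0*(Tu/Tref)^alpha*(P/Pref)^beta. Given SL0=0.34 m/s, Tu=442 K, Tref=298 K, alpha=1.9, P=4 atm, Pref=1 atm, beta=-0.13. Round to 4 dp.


SL = SL0 * (Tu/Tref)^alpha * (P/Pref)^beta
T ratio = 442/298 = 1.48322148
(T ratio)^alpha = 1.48322148^1.9 = 2.114908
(P/Pref)^beta = 4^(-0.13) = 0.835088
SL = 0.34 * 2.114908 * 0.835088 = 0.6005 m/s


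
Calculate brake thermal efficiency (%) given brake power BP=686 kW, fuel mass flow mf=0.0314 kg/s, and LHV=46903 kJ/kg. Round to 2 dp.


eta_BTE = (BP / (mf * LHV)) * 100
Denominator = 0.0314 * 46903 = 1472.7542 kW
eta_BTE = (686 / 1472.7542) * 100 = 46.58%


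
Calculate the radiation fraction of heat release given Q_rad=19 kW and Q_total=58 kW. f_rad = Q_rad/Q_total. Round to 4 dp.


f_rad = Q_rad / Q_total
f_rad = 19 / 58 = 0.3276


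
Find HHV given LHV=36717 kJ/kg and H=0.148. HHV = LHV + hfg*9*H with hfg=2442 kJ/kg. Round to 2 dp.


HHV = LHV + hfg * 9 * H
Water addition = 2442 * 9 * 0.148 = 3252.744 kJ/kg
HHV = 36717 + 3252.744 = 39969.74 kJ/kg


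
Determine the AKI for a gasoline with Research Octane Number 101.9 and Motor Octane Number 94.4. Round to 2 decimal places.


AKI = (RON + MON) / 2
AKI = (101.9 + 94.4) / 2
AKI = 196.3 / 2 = 98.15


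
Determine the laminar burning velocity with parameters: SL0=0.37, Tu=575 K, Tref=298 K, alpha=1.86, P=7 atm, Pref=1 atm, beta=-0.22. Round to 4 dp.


SL = SL0 * (Tu/Tref)^alpha * (P/Pref)^beta
T ratio = 575/298 = 1.92953020
(T ratio)^alpha = 1.92953020^1.86 = 3.395783
(P/Pref)^beta = 7^(-0.22) = 0.651746
SL = 0.37 * 3.395783 * 0.651746 = 0.8189 m/s


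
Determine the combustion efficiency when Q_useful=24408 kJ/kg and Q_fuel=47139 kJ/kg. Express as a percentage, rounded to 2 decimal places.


Efficiency = (Q_useful / Q_fuel) * 100
Efficiency = (24408 / 47139) * 100
Efficiency = 0.5178 * 100 = 51.78%


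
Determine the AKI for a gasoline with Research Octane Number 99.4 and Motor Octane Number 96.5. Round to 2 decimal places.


AKI = (RON + MON) / 2
AKI = (99.4 + 96.5) / 2
AKI = 195.9 / 2 = 97.95


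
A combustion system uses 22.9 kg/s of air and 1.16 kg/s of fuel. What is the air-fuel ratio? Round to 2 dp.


AFR = m_air / m_fuel
AFR = 22.9 / 1.16 = 19.74


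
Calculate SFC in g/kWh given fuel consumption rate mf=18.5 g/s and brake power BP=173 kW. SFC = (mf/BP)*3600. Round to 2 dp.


SFC = (mf / BP) * 3600
Rate = 18.5 / 173 = 0.106936 g/(s*kW)
SFC = 0.106936 * 3600 = 384.97 g/kWh


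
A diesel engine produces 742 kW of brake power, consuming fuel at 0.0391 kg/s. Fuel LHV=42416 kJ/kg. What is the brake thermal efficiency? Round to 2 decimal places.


eta_BTE = (BP / (mf * LHV)) * 100
Denominator = 0.0391 * 42416 = 1658.4656 kW
eta_BTE = (742 / 1658.4656) * 100 = 44.74%


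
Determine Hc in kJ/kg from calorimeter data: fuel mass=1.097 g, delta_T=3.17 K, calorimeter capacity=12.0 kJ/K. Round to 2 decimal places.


Hc = C_cal * delta_T / m_fuel
Q_released = 12.0 * 3.17 = 38.0400 kJ
m_fuel = 1.097 g = 1.097/1000 kg = 0.001097 kg
Hc = 38.0400 / 0.001097 = 34676.39 kJ/kg


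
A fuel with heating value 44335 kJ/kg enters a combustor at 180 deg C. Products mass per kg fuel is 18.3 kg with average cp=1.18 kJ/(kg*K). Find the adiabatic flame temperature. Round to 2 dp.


T_ad = T_in + Hc / (m_p * cp)
Denominator = 18.3 * 1.18 = 21.5940
Temperature rise = 44335 / 21.5940 = 2053.12 K
T_ad = 180 + 2053.12 = 2233.12 deg C


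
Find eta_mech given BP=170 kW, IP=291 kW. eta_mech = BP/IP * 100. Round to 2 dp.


eta_mech = (BP / IP) * 100
Ratio = 170 / 291 = 0.5842
eta_mech = 0.5842 * 100 = 58.42%


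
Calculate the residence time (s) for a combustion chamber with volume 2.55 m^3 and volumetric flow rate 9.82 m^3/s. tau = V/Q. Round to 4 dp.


tau = V / Q_flow
tau = 2.55 / 9.82 = 0.2597 s


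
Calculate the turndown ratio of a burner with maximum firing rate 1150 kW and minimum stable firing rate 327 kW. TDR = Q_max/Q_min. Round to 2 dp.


TDR = Q_max / Q_min
TDR = 1150 / 327 = 3.52


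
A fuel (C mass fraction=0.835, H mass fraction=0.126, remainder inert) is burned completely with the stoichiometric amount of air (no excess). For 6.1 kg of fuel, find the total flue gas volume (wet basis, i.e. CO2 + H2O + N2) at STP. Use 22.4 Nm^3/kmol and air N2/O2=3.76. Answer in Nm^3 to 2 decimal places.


Per kg fuel: CO2 = (C/12 kmol)*22.4 = (0.835/12)*22.4 = 1.55867 Nm^3
Per kg fuel: H2O = (H/2 kmol)*22.4 = (0.126/2)*22.4 = 1.41120 Nm^3
O2 needed per kg fuel = C/12 + H/4 = 0.835/12 + 0.126/4 = 0.10108333 kmol
Per kg fuel: N2 = O2*3.76*22.4 = 0.10108333*3.76*22.4 = 8.51364 Nm^3
Total per kg = 1.55867 + 1.41120 + 8.51364 = 11.48351 Nm^3
Total = 11.48351 * 6.1 = 70.05 Nm^3


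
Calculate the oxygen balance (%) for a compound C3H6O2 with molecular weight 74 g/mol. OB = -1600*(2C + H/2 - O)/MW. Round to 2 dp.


OB = -1600 * (2C + H/2 - O) / MW
Inner = 2*3 + 6/2 - 2 = 7.00
OB = -1600 * 7.00 / 74 = -151.35%


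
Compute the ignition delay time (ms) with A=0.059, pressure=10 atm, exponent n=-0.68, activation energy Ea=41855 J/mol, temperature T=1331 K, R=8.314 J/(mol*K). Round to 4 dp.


tau = A * P^n * exp(Ea/(R*T))
P^n = 10^(-0.68) = 0.20892961
Ea/(R*T) = 41855/(8.314*1331) = 3.782329
exp(Ea/(R*T)) = 43.918196
tau = 0.059 * 0.20892961 * 43.918196 = 0.5414 ms


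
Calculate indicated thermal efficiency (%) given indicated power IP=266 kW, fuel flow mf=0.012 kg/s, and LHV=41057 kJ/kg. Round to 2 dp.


eta_ith = (IP / (mf * LHV)) * 100
Denominator = 0.012 * 41057 = 492.6840 kW
eta_ith = (266 / 492.6840) * 100 = 53.99%


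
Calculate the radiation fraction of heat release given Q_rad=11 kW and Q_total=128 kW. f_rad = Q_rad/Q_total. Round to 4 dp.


f_rad = Q_rad / Q_total
f_rad = 11 / 128 = 0.0859


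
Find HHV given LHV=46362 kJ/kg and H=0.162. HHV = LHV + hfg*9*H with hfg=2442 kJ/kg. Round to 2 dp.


HHV = LHV + hfg * 9 * H
Water addition = 2442 * 9 * 0.162 = 3560.436 kJ/kg
HHV = 46362 + 3560.436 = 49922.44 kJ/kg


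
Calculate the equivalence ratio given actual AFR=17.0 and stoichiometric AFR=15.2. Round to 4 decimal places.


phi = AFR_stoich / AFR_actual
phi = 15.2 / 17.0 = 0.8941


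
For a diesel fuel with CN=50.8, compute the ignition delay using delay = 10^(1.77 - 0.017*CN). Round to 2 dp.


delay = 10^(1.77 - 0.017*CN)
Exponent = 1.77 - 0.017*50.8 = 0.9064
delay = 10^0.9064 = 8.06 ms


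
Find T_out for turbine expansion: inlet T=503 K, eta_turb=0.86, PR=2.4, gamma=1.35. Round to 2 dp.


T_out = T_in * (1 - eta * (1 - PR^(-(gamma-1)/gamma)))
Exponent = -(1.35-1)/1.35 = -0.25925926
PR^exp = 2.4^(-0.25925926) = 0.79694200
Factor = 1 - 0.86*(1 - 0.79694200) = 0.82537012
T_out = 503 * 0.82537012 = 415.16 K


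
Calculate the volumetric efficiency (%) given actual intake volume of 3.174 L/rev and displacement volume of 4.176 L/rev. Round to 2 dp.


eta_v = (V_actual / V_disp) * 100
Ratio = 3.174 / 4.176 = 0.7601
eta_v = 0.7601 * 100 = 76.01%


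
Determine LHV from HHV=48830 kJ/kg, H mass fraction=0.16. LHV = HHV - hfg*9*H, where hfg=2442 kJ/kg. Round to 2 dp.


LHV = HHV - hfg * 9 * H
Water correction = 2442 * 9 * 0.16 = 3516.480 kJ/kg
LHV = 48830 - 3516.480 = 45313.52 kJ/kg


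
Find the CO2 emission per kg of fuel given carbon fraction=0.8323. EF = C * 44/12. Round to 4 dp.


EF = C_frac * (M_CO2 / M_C)
EF = 0.8323 * (44/12)
EF = 0.8323 * 3.666667 = 3.0518 kg_CO2/kg_fuel


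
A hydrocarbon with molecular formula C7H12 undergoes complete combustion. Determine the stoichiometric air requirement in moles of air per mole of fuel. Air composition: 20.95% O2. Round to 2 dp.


Balanced combustion: C7H12 + 10 O2 -> 7 CO2 + 6 H2O
O2 needed = C + H/4 = 7 + 12/4 = 10.00 moles
Air moles = O2 / 0.2095 = 10.00 / 0.2095 = 47.73 moles air


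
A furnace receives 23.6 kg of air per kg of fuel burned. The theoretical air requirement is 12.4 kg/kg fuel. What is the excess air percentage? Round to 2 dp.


Excess air = actual - stoichiometric = 23.6 - 12.4 = 11.20 kg/kg fuel
Excess air % = (excess / stoich) * 100 = (11.20 / 12.4) * 100 = 90.32%


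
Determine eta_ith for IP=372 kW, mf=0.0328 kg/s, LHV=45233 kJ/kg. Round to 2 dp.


eta_ith = (IP / (mf * LHV)) * 100
Denominator = 0.0328 * 45233 = 1483.6424 kW
eta_ith = (372 / 1483.6424) * 100 = 25.07%


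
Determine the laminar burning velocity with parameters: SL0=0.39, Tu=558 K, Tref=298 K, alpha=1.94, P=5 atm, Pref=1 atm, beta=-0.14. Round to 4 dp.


SL = SL0 * (Tu/Tref)^alpha * (P/Pref)^beta
T ratio = 558/298 = 1.87248322
(T ratio)^alpha = 1.87248322^1.94 = 3.376687
(P/Pref)^beta = 5^(-0.14) = 0.798260
SL = 0.39 * 3.376687 * 0.798260 = 1.0512 m/s


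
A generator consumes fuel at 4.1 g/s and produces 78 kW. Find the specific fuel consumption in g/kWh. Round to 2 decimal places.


SFC = (mf / BP) * 3600
Rate = 4.1 / 78 = 0.052564 g/(s*kW)
SFC = 0.052564 * 3600 = 189.23 g/kWh


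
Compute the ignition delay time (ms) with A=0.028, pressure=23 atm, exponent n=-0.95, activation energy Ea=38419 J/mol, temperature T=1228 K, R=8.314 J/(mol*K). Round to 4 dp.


tau = A * P^n * exp(Ea/(R*T))
P^n = 23^(-0.95) = 0.05085792
Ea/(R*T) = 38419/(8.314*1228) = 3.763030
exp(Ea/(R*T)) = 43.078753
tau = 0.028 * 0.05085792 * 43.078753 = 0.0613 ms


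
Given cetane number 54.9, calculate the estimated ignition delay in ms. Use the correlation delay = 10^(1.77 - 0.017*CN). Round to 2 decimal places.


delay = 10^(1.77 - 0.017*CN)
Exponent = 1.77 - 0.017*54.9 = 0.8367
delay = 10^0.8367 = 6.87 ms


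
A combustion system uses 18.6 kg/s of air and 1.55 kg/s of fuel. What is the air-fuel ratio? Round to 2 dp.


AFR = m_air / m_fuel
AFR = 18.6 / 1.55 = 12.00


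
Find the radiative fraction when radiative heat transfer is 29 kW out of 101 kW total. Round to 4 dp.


f_rad = Q_rad / Q_total
f_rad = 29 / 101 = 0.2871


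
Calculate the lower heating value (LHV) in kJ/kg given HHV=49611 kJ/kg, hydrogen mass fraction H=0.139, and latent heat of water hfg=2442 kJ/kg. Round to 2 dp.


LHV = HHV - hfg * 9 * H
Water correction = 2442 * 9 * 0.139 = 3054.942 kJ/kg
LHV = 49611 - 3054.942 = 46556.06 kJ/kg


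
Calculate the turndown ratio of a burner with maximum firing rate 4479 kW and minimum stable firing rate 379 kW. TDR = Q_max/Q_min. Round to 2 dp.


TDR = Q_max / Q_min
TDR = 4479 / 379 = 11.82


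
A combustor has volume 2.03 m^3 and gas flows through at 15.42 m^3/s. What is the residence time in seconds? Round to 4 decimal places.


tau = V / Q_flow
tau = 2.03 / 15.42 = 0.1316 s


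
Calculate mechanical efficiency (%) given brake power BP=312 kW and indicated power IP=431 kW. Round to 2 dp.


eta_mech = (BP / IP) * 100
Ratio = 312 / 431 = 0.7239
eta_mech = 0.7239 * 100 = 72.39%


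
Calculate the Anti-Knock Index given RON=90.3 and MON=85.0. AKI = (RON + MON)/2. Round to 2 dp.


AKI = (RON + MON) / 2
AKI = (90.3 + 85.0) / 2
AKI = 175.3 / 2 = 87.65


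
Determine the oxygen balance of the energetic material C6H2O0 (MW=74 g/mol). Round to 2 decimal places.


OB = -1600 * (2C + H/2 - O) / MW
Inner = 2*6 + 2/2 - 0 = 13.00
OB = -1600 * 13.00 / 74 = -281.08%


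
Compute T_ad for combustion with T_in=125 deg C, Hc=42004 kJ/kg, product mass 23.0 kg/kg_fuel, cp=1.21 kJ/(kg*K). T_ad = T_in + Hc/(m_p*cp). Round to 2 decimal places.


T_ad = T_in + Hc / (m_p * cp)
Denominator = 23.0 * 1.21 = 27.8300
Temperature rise = 42004 / 27.8300 = 1509.31 K
T_ad = 125 + 1509.31 = 1634.31 deg C


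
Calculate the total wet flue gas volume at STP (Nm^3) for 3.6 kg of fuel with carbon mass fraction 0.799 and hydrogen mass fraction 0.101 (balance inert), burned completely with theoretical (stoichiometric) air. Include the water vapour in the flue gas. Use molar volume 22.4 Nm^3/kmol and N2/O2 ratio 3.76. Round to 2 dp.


Per kg fuel: CO2 = (C/12 kmol)*22.4 = (0.799/12)*22.4 = 1.49147 Nm^3
Per kg fuel: H2O = (H/2 kmol)*22.4 = (0.101/2)*22.4 = 1.13120 Nm^3
O2 needed per kg fuel = C/12 + H/4 = 0.799/12 + 0.101/4 = 0.09183333 kmol
Per kg fuel: N2 = O2*3.76*22.4 = 0.09183333*3.76*22.4 = 7.73457 Nm^3
Total per kg = 1.49147 + 1.13120 + 7.73457 = 10.35724 Nm^3
Total = 10.35724 * 3.6 = 37.29 Nm^3


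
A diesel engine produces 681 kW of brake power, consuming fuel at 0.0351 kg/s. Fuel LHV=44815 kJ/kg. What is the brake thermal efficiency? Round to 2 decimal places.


eta_BTE = (BP / (mf * LHV)) * 100
Denominator = 0.0351 * 44815 = 1573.0065 kW
eta_BTE = (681 / 1573.0065) * 100 = 43.29%


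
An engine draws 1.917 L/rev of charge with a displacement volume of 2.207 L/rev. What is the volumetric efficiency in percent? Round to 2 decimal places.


eta_v = (V_actual / V_disp) * 100
Ratio = 1.917 / 2.207 = 0.8686
eta_v = 0.8686 * 100 = 86.86%


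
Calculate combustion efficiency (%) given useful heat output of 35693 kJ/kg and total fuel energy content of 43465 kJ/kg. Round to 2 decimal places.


Efficiency = (Q_useful / Q_fuel) * 100
Efficiency = (35693 / 43465) * 100
Efficiency = 0.8212 * 100 = 82.12%


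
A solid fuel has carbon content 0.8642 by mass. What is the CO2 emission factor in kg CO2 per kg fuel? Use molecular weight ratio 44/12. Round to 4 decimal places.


EF = C_frac * (M_CO2 / M_C)
EF = 0.8642 * (44/12)
EF = 0.8642 * 3.666667 = 3.1687 kg_CO2/kg_fuel


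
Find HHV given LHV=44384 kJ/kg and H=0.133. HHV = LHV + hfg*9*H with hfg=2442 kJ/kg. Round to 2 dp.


HHV = LHV + hfg * 9 * H
Water addition = 2442 * 9 * 0.133 = 2923.074 kJ/kg
HHV = 44384 + 2923.074 = 47307.07 kJ/kg


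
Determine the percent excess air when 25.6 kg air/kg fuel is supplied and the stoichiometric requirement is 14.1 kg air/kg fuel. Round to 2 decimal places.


Excess air = actual - stoichiometric = 25.6 - 14.1 = 11.50 kg/kg fuel
Excess air % = (excess / stoich) * 100 = (11.50 / 14.1) * 100 = 81.56%


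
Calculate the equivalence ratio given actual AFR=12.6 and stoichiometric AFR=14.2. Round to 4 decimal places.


phi = AFR_stoich / AFR_actual
phi = 14.2 / 12.6 = 1.1270


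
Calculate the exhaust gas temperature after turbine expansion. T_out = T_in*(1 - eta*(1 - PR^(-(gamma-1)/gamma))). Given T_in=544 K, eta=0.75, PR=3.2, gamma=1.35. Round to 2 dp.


T_out = T_in * (1 - eta * (1 - PR^(-(gamma-1)/gamma)))
Exponent = -(1.35-1)/1.35 = -0.25925926
PR^exp = 3.2^(-0.25925926) = 0.73966521
Factor = 1 - 0.75*(1 - 0.73966521) = 0.80474891
T_out = 544 * 0.80474891 = 437.78 K


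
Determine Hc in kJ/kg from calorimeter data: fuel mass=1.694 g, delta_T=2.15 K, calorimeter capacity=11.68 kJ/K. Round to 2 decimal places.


Hc = C_cal * delta_T / m_fuel
Q_released = 11.68 * 2.15 = 25.1120 kJ
m_fuel = 1.694 g = 1.694/1000 kg = 0.001694 kg
Hc = 25.1120 / 0.001694 = 14824.09 kJ/kg


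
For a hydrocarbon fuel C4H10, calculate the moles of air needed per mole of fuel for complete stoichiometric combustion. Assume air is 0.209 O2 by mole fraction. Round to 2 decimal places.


Balanced combustion: C4H10 + 6.5 O2 -> 4 CO2 + 5 H2O
O2 needed = C + H/4 = 4 + 10/4 = 6.50 moles
Air moles = O2 / 0.209 = 6.50 / 0.209 = 31.10 moles air


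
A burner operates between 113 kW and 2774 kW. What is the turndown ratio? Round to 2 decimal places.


TDR = Q_max / Q_min
TDR = 2774 / 113 = 24.55


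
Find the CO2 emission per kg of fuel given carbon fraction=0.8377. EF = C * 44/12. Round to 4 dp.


EF = C_frac * (M_CO2 / M_C)
EF = 0.8377 * (44/12)
EF = 0.8377 * 3.666667 = 3.0716 kg_CO2/kg_fuel


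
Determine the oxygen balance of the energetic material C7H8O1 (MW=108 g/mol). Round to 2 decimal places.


OB = -1600 * (2C + H/2 - O) / MW
Inner = 2*7 + 8/2 - 1 = 17.00
OB = -1600 * 17.00 / 108 = -251.85%


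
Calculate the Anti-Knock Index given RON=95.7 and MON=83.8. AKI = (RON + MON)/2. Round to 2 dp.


AKI = (RON + MON) / 2
AKI = (95.7 + 83.8) / 2
AKI = 179.5 / 2 = 89.75


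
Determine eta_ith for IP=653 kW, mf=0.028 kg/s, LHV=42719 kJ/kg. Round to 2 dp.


eta_ith = (IP / (mf * LHV)) * 100
Denominator = 0.028 * 42719 = 1196.1320 kW
eta_ith = (653 / 1196.1320) * 100 = 54.59%


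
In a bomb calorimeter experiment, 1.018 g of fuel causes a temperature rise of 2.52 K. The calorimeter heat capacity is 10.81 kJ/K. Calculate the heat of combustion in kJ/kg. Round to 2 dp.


Hc = C_cal * delta_T / m_fuel
Q_released = 10.81 * 2.52 = 27.2412 kJ
m_fuel = 1.018 g = 1.018/1000 kg = 0.001018 kg
Hc = 27.2412 / 0.001018 = 26759.53 kJ/kg


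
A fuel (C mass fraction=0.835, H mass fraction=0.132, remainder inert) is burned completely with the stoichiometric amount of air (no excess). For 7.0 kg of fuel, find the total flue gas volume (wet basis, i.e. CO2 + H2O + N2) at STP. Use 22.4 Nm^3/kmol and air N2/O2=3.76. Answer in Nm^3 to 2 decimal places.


Per kg fuel: CO2 = (C/12 kmol)*22.4 = (0.835/12)*22.4 = 1.55867 Nm^3
Per kg fuel: H2O = (H/2 kmol)*22.4 = (0.132/2)*22.4 = 1.47840 Nm^3
O2 needed per kg fuel = C/12 + H/4 = 0.835/12 + 0.132/4 = 0.10258333 kmol
Per kg fuel: N2 = O2*3.76*22.4 = 0.10258333*3.76*22.4 = 8.63998 Nm^3
Total per kg = 1.55867 + 1.47840 + 8.63998 = 11.67705 Nm^3
Total = 11.67705 * 7.0 = 81.74 Nm^3


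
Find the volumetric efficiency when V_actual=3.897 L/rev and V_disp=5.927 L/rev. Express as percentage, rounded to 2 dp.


eta_v = (V_actual / V_disp) * 100
Ratio = 3.897 / 5.927 = 0.6575
eta_v = 0.6575 * 100 = 65.75%


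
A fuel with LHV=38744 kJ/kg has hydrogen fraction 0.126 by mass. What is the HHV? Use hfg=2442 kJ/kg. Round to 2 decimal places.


HHV = LHV + hfg * 9 * H
Water addition = 2442 * 9 * 0.126 = 2769.228 kJ/kg
HHV = 38744 + 2769.228 = 41513.23 kJ/kg


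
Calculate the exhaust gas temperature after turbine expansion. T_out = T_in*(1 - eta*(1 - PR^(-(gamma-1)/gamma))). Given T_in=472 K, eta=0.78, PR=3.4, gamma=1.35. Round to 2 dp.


T_out = T_in * (1 - eta * (1 - PR^(-(gamma-1)/gamma)))
Exponent = -(1.35-1)/1.35 = -0.25925926
PR^exp = 3.4^(-0.25925926) = 0.72813041
Factor = 1 - 0.78*(1 - 0.72813041) = 0.78794172
T_out = 472 * 0.78794172 = 371.91 K


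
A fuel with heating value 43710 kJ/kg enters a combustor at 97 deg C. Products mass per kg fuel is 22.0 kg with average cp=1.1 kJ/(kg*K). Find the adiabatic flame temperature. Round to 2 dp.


T_ad = T_in + Hc / (m_p * cp)
Denominator = 22.0 * 1.1 = 24.2000
Temperature rise = 43710 / 24.2000 = 1806.20 K
T_ad = 97 + 1806.20 = 1903.20 deg C


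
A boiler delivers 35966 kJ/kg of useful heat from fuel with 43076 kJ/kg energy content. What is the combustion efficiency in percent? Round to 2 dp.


Efficiency = (Q_useful / Q_fuel) * 100
Efficiency = (35966 / 43076) * 100
Efficiency = 0.8349 * 100 = 83.49%


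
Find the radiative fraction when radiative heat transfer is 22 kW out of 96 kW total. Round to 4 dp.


f_rad = Q_rad / Q_total
f_rad = 22 / 96 = 0.2292


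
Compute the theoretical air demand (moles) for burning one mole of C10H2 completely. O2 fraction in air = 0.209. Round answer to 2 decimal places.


Balanced combustion: C10H2 + 10.5 O2 -> 10 CO2 + 1 H2O
O2 needed = C + H/4 = 10 + 2/4 = 10.50 moles
Air moles = O2 / 0.209 = 10.50 / 0.209 = 50.24 moles air


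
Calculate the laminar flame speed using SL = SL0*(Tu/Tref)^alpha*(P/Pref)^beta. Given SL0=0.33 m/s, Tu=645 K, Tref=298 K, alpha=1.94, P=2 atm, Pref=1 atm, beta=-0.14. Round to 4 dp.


SL = SL0 * (Tu/Tref)^alpha * (P/Pref)^beta
T ratio = 645/298 = 2.16442953
(T ratio)^alpha = 2.16442953^1.94 = 4.472664
(P/Pref)^beta = 2^(-0.14) = 0.907519
SL = 0.33 * 4.472664 * 0.907519 = 1.3395 m/s


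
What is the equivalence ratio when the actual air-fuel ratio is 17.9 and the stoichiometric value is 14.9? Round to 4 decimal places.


phi = AFR_stoich / AFR_actual
phi = 14.9 / 17.9 = 0.8324


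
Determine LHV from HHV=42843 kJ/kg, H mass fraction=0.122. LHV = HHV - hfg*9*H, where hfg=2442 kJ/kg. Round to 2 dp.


LHV = HHV - hfg * 9 * H
Water correction = 2442 * 9 * 0.122 = 2681.316 kJ/kg
LHV = 42843 - 2681.316 = 40161.68 kJ/kg


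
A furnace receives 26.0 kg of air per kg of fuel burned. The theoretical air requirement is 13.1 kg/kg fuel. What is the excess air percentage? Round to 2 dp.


Excess air = actual - stoichiometric = 26.0 - 13.1 = 12.90 kg/kg fuel
Excess air % = (excess / stoich) * 100 = (12.90 / 13.1) * 100 = 98.47%


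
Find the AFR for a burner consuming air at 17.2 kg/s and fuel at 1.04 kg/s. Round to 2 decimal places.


AFR = m_air / m_fuel
AFR = 17.2 / 1.04 = 16.54


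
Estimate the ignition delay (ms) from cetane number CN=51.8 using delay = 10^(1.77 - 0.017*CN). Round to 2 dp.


delay = 10^(1.77 - 0.017*CN)
Exponent = 1.77 - 0.017*51.8 = 0.8894
delay = 10^0.8894 = 7.75 ms


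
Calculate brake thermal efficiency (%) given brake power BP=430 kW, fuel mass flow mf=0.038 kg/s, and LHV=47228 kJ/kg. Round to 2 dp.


eta_BTE = (BP / (mf * LHV)) * 100
Denominator = 0.038 * 47228 = 1794.6640 kW
eta_BTE = (430 / 1794.6640) * 100 = 23.96%


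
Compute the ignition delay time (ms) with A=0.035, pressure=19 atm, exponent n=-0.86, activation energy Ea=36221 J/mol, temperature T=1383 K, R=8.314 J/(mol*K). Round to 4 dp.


tau = A * P^n * exp(Ea/(R*T))
P^n = 19^(-0.86) = 0.07948257
Ea/(R*T) = 36221/(8.314*1383) = 3.150128
exp(Ea/(R*T)) = 23.339058
tau = 0.035 * 0.07948257 * 23.339058 = 0.0649 ms


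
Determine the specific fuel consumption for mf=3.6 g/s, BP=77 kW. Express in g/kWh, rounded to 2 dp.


SFC = (mf / BP) * 3600
Rate = 3.6 / 77 = 0.046753 g/(s*kW)
SFC = 0.046753 * 3600 = 168.31 g/kWh


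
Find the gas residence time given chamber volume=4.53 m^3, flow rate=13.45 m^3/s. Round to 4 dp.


tau = V / Q_flow
tau = 4.53 / 13.45 = 0.3368 s


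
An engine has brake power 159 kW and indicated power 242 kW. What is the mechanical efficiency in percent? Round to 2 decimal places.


eta_mech = (BP / IP) * 100
Ratio = 159 / 242 = 0.6570
eta_mech = 0.6570 * 100 = 65.70%


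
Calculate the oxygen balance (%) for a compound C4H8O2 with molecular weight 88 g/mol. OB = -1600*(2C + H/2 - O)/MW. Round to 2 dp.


OB = -1600 * (2C + H/2 - O) / MW
Inner = 2*4 + 8/2 - 2 = 10.00
OB = -1600 * 10.00 / 88 = -181.82%


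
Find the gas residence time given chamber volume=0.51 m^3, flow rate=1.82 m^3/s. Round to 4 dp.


tau = V / Q_flow
tau = 0.51 / 1.82 = 0.2802 s


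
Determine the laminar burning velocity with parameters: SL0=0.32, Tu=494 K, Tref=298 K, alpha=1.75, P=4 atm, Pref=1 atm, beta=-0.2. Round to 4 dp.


SL = SL0 * (Tu/Tref)^alpha * (P/Pref)^beta
T ratio = 494/298 = 1.65771812
(T ratio)^alpha = 1.65771812^1.75 = 2.421830
(P/Pref)^beta = 4^(-0.2) = 0.757858
SL = 0.32 * 2.421830 * 0.757858 = 0.5873 m/s


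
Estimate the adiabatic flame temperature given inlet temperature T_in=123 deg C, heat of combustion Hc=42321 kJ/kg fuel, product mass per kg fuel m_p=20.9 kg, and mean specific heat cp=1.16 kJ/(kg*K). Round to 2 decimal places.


T_ad = T_in + Hc / (m_p * cp)
Denominator = 20.9 * 1.16 = 24.2440
Temperature rise = 42321 / 24.2440 = 1745.63 K
T_ad = 123 + 1745.63 = 1868.63 deg C


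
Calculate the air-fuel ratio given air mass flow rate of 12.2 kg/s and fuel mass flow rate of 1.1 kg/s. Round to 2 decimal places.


AFR = m_air / m_fuel
AFR = 12.2 / 1.1 = 11.09


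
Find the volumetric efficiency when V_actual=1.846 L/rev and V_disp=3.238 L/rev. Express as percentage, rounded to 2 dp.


eta_v = (V_actual / V_disp) * 100
Ratio = 1.846 / 3.238 = 0.5701
eta_v = 0.5701 * 100 = 57.01%


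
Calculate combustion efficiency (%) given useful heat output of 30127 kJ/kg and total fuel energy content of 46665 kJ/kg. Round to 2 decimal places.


Efficiency = (Q_useful / Q_fuel) * 100
Efficiency = (30127 / 46665) * 100
Efficiency = 0.6456 * 100 = 64.56%


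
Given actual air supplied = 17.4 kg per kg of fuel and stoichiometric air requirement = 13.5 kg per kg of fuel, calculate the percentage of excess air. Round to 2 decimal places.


Excess air = actual - stoichiometric = 17.4 - 13.5 = 3.90 kg/kg fuel
Excess air % = (excess / stoich) * 100 = (3.90 / 13.5) * 100 = 28.89%


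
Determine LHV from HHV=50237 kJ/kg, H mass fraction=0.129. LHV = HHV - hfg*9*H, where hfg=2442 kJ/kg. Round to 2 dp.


LHV = HHV - hfg * 9 * H
Water correction = 2442 * 9 * 0.129 = 2835.162 kJ/kg
LHV = 50237 - 2835.162 = 47401.84 kJ/kg


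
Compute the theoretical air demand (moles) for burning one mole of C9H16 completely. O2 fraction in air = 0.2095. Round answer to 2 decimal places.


Balanced combustion: C9H16 + 13 O2 -> 9 CO2 + 8 H2O
O2 needed = C + H/4 = 9 + 16/4 = 13.00 moles
Air moles = O2 / 0.2095 = 13.00 / 0.2095 = 62.05 moles air


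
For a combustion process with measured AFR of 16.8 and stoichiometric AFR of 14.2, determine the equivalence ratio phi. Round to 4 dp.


phi = AFR_stoich / AFR_actual
phi = 14.2 / 16.8 = 0.8452


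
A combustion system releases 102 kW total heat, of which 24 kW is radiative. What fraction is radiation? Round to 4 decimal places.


f_rad = Q_rad / Q_total
f_rad = 24 / 102 = 0.2353


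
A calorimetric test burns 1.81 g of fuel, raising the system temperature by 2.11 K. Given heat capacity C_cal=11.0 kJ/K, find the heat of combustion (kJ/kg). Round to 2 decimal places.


Hc = C_cal * delta_T / m_fuel
Q_released = 11.0 * 2.11 = 23.2100 kJ
m_fuel = 1.81 g = 1.81/1000 kg = 0.001810 kg
Hc = 23.2100 / 0.001810 = 12823.20 kJ/kg


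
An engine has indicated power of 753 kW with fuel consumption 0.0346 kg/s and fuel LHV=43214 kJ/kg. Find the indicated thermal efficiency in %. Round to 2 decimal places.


eta_ith = (IP / (mf * LHV)) * 100
Denominator = 0.0346 * 43214 = 1495.2044 kW
eta_ith = (753 / 1495.2044) * 100 = 50.36%


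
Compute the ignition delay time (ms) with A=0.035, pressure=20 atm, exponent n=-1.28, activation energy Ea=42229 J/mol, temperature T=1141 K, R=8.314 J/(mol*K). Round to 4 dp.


tau = A * P^n * exp(Ea/(R*T))
P^n = 20^(-1.28) = 0.02161134
Ea/(R*T) = 42229/(8.314*1141) = 4.451590
exp(Ea/(R*T)) = 85.763177
tau = 0.035 * 0.02161134 * 85.763177 = 0.0649 ms


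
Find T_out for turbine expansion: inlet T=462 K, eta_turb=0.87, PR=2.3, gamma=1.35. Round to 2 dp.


T_out = T_in * (1 - eta * (1 - PR^(-(gamma-1)/gamma)))
Exponent = -(1.35-1)/1.35 = -0.25925926
PR^exp = 2.3^(-0.25925926) = 0.80578413
Factor = 1 - 0.87*(1 - 0.80578413) = 0.83103219
T_out = 462 * 0.83103219 = 383.94 K


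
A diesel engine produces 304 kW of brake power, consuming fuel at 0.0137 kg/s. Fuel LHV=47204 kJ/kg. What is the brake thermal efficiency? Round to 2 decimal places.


eta_BTE = (BP / (mf * LHV)) * 100
Denominator = 0.0137 * 47204 = 646.6948 kW
eta_BTE = (304 / 646.6948) * 100 = 47.01%


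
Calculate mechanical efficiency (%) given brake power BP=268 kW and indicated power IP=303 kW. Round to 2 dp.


eta_mech = (BP / IP) * 100
Ratio = 268 / 303 = 0.8845
eta_mech = 0.8845 * 100 = 88.45%


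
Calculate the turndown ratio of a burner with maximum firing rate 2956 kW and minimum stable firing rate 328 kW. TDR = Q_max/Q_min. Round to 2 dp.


TDR = Q_max / Q_min
TDR = 2956 / 328 = 9.01


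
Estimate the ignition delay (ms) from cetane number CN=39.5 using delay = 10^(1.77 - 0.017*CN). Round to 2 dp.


delay = 10^(1.77 - 0.017*CN)
Exponent = 1.77 - 0.017*39.5 = 1.0985
delay = 10^1.0985 = 12.55 ms


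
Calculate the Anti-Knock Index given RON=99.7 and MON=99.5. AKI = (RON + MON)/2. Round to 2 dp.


AKI = (RON + MON) / 2
AKI = (99.7 + 99.5) / 2
AKI = 199.2 / 2 = 99.60


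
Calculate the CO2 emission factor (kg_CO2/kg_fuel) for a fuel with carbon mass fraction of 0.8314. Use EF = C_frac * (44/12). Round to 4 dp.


EF = C_frac * (M_CO2 / M_C)
EF = 0.8314 * (44/12)
EF = 0.8314 * 3.666667 = 3.0485 kg_CO2/kg_fuel


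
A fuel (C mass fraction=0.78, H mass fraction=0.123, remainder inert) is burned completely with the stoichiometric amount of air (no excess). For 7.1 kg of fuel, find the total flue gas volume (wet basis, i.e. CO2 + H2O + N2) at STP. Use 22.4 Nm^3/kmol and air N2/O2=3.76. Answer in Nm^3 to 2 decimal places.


Per kg fuel: CO2 = (C/12 kmol)*22.4 = (0.78/12)*22.4 = 1.45600 Nm^3
Per kg fuel: H2O = (H/2 kmol)*22.4 = (0.123/2)*22.4 = 1.37760 Nm^3
O2 needed per kg fuel = C/12 + H/4 = 0.78/12 + 0.123/4 = 0.09575000 kmol
Per kg fuel: N2 = O2*3.76*22.4 = 0.09575000*3.76*22.4 = 8.06445 Nm^3
Total per kg = 1.45600 + 1.37760 + 8.06445 = 10.89805 Nm^3
Total = 10.89805 * 7.1 = 77.38 Nm^3


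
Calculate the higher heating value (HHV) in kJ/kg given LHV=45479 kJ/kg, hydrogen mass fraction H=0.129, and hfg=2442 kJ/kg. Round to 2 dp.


HHV = LHV + hfg * 9 * H
Water addition = 2442 * 9 * 0.129 = 2835.162 kJ/kg
HHV = 45479 + 2835.162 = 48314.16 kJ/kg


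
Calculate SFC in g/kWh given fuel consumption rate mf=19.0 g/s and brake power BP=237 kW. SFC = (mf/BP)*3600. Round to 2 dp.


SFC = (mf / BP) * 3600
Rate = 19.0 / 237 = 0.080169 g/(s*kW)
SFC = 0.080169 * 3600 = 288.61 g/kWh


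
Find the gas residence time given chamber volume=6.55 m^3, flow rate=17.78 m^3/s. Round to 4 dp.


tau = V / Q_flow
tau = 6.55 / 17.78 = 0.3684 s


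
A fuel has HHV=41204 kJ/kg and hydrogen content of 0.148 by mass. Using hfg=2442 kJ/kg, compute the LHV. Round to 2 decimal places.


LHV = HHV - hfg * 9 * H
Water correction = 2442 * 9 * 0.148 = 3252.744 kJ/kg
LHV = 41204 - 3252.744 = 37951.26 kJ/kg


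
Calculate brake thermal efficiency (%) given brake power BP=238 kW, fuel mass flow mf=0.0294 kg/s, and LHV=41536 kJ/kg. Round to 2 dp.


eta_BTE = (BP / (mf * LHV)) * 100
Denominator = 0.0294 * 41536 = 1221.1584 kW
eta_BTE = (238 / 1221.1584) * 100 = 19.49%


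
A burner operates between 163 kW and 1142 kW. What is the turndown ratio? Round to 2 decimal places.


TDR = Q_max / Q_min
TDR = 1142 / 163 = 7.01


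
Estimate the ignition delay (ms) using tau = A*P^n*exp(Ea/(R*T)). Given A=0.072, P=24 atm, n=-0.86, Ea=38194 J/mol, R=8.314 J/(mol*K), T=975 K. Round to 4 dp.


tau = A * P^n * exp(Ea/(R*T))
P^n = 24^(-0.86) = 0.06501571
Ea/(R*T) = 38194/(8.314*975) = 4.711731
exp(Ea/(R*T)) = 111.244582
tau = 0.072 * 0.06501571 * 111.244582 = 0.5208 ms


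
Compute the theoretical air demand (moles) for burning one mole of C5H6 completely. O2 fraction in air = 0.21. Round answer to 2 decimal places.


Balanced combustion: C5H6 + 6.5 O2 -> 5 CO2 + 3 H2O
O2 needed = C + H/4 = 5 + 6/4 = 6.50 moles
Air moles = O2 / 0.21 = 6.50 / 0.21 = 30.95 moles air


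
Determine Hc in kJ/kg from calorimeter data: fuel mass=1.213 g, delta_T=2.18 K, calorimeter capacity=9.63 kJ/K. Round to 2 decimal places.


Hc = C_cal * delta_T / m_fuel
Q_released = 9.63 * 2.18 = 20.9934 kJ
m_fuel = 1.213 g = 1.213/1000 kg = 0.001213 kg
Hc = 20.9934 / 0.001213 = 17307.01 kJ/kg


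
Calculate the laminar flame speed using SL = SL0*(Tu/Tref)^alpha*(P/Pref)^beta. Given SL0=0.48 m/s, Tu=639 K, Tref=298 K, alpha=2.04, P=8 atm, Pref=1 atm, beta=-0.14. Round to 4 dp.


SL = SL0 * (Tu/Tref)^alpha * (P/Pref)^beta
T ratio = 639/298 = 2.14429530
(T ratio)^alpha = 2.14429530^2.04 = 4.740461
(P/Pref)^beta = 8^(-0.14) = 0.747425
SL = 0.48 * 4.740461 * 0.747425 = 1.7007 m/s


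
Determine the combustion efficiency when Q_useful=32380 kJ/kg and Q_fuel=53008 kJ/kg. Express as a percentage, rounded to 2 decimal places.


Efficiency = (Q_useful / Q_fuel) * 100
Efficiency = (32380 / 53008) * 100
Efficiency = 0.6109 * 100 = 61.09%


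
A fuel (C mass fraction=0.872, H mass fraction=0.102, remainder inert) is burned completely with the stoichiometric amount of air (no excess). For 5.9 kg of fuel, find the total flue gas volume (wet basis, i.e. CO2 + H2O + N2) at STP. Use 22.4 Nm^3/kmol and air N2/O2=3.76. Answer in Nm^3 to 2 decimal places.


Per kg fuel: CO2 = (C/12 kmol)*22.4 = (0.872/12)*22.4 = 1.62773 Nm^3
Per kg fuel: H2O = (H/2 kmol)*22.4 = (0.102/2)*22.4 = 1.14240 Nm^3
O2 needed per kg fuel = C/12 + H/4 = 0.872/12 + 0.102/4 = 0.09816667 kmol
Per kg fuel: N2 = O2*3.76*22.4 = 0.09816667*3.76*22.4 = 8.26799 Nm^3
Total per kg = 1.62773 + 1.14240 + 8.26799 = 11.03812 Nm^3
Total = 11.03812 * 5.9 = 65.12 Nm^3


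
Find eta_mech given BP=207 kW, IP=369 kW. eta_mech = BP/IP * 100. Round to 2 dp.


eta_mech = (BP / IP) * 100
Ratio = 207 / 369 = 0.5610
eta_mech = 0.5610 * 100 = 56.10%


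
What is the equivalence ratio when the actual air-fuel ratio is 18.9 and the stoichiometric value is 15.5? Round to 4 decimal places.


phi = AFR_stoich / AFR_actual
phi = 15.5 / 18.9 = 0.8201


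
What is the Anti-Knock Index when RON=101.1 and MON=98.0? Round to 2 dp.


AKI = (RON + MON) / 2
AKI = (101.1 + 98.0) / 2
AKI = 199.1 / 2 = 99.55


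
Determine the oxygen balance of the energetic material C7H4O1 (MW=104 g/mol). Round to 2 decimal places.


OB = -1600 * (2C + H/2 - O) / MW
Inner = 2*7 + 4/2 - 1 = 15.00
OB = -1600 * 15.00 / 104 = -230.77%


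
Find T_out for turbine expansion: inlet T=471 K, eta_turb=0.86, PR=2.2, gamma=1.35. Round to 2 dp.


T_out = T_in * (1 - eta * (1 - PR^(-(gamma-1)/gamma)))
Exponent = -(1.35-1)/1.35 = -0.25925926
PR^exp = 2.2^(-0.25925926) = 0.81512413
Factor = 1 - 0.86*(1 - 0.81512413) = 0.84100675
T_out = 471 * 0.84100675 = 396.11 K


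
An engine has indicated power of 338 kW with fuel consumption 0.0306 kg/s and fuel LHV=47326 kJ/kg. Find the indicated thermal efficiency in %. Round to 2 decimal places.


eta_ith = (IP / (mf * LHV)) * 100
Denominator = 0.0306 * 47326 = 1448.1756 kW
eta_ith = (338 / 1448.1756) * 100 = 23.34%


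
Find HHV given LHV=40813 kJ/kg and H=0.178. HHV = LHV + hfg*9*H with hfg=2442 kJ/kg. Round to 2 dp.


HHV = LHV + hfg * 9 * H
Water addition = 2442 * 9 * 0.178 = 3912.084 kJ/kg
HHV = 40813 + 3912.084 = 44725.08 kJ/kg


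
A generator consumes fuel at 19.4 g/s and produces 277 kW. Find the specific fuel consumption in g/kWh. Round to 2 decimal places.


SFC = (mf / BP) * 3600
Rate = 19.4 / 277 = 0.070036 g/(s*kW)
SFC = 0.070036 * 3600 = 252.13 g/kWh


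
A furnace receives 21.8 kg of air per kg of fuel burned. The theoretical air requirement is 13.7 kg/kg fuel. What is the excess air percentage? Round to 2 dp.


Excess air = actual - stoichiometric = 21.8 - 13.7 = 8.10 kg/kg fuel
Excess air % = (excess / stoich) * 100 = (8.10 / 13.7) * 100 = 59.12%


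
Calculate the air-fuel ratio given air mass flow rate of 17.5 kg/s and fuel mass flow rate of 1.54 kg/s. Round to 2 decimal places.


AFR = m_air / m_fuel
AFR = 17.5 / 1.54 = 11.36


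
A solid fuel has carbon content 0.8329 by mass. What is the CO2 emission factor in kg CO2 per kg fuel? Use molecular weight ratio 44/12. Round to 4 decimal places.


EF = C_frac * (M_CO2 / M_C)
EF = 0.8329 * (44/12)
EF = 0.8329 * 3.666667 = 3.0540 kg_CO2/kg_fuel


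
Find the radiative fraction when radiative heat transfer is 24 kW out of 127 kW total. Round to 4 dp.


f_rad = Q_rad / Q_total
f_rad = 24 / 127 = 0.1890


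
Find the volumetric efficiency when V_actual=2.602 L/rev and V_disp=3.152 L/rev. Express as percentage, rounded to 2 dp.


eta_v = (V_actual / V_disp) * 100
Ratio = 2.602 / 3.152 = 0.8255
eta_v = 0.8255 * 100 = 82.55%


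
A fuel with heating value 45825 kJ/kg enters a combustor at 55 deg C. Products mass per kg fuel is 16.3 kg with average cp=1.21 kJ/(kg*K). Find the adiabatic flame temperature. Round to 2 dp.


T_ad = T_in + Hc / (m_p * cp)
Denominator = 16.3 * 1.21 = 19.7230
Temperature rise = 45825 / 19.7230 = 2323.43 K
T_ad = 55 + 2323.43 = 2378.43 deg C


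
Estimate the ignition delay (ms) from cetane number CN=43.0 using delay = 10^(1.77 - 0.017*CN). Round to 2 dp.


delay = 10^(1.77 - 0.017*CN)
Exponent = 1.77 - 0.017*43.0 = 1.0390
delay = 10^1.0390 = 10.94 ms


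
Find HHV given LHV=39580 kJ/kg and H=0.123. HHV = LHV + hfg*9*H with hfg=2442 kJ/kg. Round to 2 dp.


HHV = LHV + hfg * 9 * H
Water addition = 2442 * 9 * 0.123 = 2703.294 kJ/kg
HHV = 39580 + 2703.294 = 42283.29 kJ/kg


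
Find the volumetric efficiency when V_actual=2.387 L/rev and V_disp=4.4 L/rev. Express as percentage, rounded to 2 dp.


eta_v = (V_actual / V_disp) * 100
Ratio = 2.387 / 4.4 = 0.5425
eta_v = 0.5425 * 100 = 54.25%


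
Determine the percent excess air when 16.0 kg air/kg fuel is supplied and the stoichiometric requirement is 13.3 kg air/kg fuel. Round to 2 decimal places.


Excess air = actual - stoichiometric = 16.0 - 13.3 = 2.70 kg/kg fuel
Excess air % = (excess / stoich) * 100 = (2.70 / 13.3) * 100 = 20.30%


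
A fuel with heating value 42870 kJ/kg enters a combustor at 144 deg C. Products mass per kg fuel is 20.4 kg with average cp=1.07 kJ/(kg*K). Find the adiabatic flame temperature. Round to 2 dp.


T_ad = T_in + Hc / (m_p * cp)
Denominator = 20.4 * 1.07 = 21.8280
Temperature rise = 42870 / 21.8280 = 1963.99 K
T_ad = 144 + 1963.99 = 2107.99 deg C


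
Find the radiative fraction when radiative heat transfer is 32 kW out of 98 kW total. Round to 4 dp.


f_rad = Q_rad / Q_total
f_rad = 32 / 98 = 0.3265


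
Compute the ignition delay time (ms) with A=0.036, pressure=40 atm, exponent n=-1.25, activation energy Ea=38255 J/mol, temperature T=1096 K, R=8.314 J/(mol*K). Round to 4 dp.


tau = A * P^n * exp(Ea/(R*T))
P^n = 40^(-1.25) = 0.00994088
Ea/(R*T) = 38255/(8.314*1096) = 4.198244
exp(Ea/(R*T)) = 66.569304
tau = 0.036 * 0.00994088 * 66.569304 = 0.0238 ms


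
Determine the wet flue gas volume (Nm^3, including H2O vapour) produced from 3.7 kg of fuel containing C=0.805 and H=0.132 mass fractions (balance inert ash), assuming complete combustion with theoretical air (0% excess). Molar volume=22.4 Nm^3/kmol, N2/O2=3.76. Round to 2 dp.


Per kg fuel: CO2 = (C/12 kmol)*22.4 = (0.805/12)*22.4 = 1.50267 Nm^3
Per kg fuel: H2O = (H/2 kmol)*22.4 = (0.132/2)*22.4 = 1.47840 Nm^3
O2 needed per kg fuel = C/12 + H/4 = 0.805/12 + 0.132/4 = 0.10008333 kmol
Per kg fuel: N2 = O2*3.76*22.4 = 0.10008333*3.76*22.4 = 8.42942 Nm^3
Total per kg = 1.50267 + 1.47840 + 8.42942 = 11.41049 Nm^3
Total = 11.41049 * 3.7 = 42.22 Nm^3


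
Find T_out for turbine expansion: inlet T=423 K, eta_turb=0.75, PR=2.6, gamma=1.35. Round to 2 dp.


T_out = T_in * (1 - eta * (1 - PR^(-(gamma-1)/gamma)))
Exponent = -(1.35-1)/1.35 = -0.25925926
PR^exp = 2.6^(-0.25925926) = 0.78057442
Factor = 1 - 0.75*(1 - 0.78057442) = 0.83543082
T_out = 423 * 0.83543082 = 353.39 K
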